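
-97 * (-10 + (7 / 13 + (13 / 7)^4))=-7369090 / 31213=-236.09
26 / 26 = 1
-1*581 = -581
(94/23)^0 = 1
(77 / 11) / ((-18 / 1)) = -7 / 18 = -0.39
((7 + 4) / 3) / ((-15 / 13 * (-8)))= 143 / 360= 0.40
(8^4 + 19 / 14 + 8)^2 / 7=3303375625 / 1372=2407708.18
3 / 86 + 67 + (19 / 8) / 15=346717 / 5160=67.19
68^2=4624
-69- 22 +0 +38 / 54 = -2438 / 27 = -90.30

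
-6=-6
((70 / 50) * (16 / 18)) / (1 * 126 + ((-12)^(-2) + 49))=896 / 126005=0.01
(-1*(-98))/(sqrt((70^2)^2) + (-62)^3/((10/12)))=-0.00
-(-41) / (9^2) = 41 / 81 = 0.51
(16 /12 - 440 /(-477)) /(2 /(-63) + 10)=1883 /8321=0.23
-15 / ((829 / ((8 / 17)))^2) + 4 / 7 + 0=794443876 / 1390288543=0.57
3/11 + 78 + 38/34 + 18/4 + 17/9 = 288733/3366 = 85.78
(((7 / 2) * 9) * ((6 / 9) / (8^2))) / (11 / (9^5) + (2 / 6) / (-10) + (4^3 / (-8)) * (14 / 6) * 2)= -6200145 / 706065056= -0.01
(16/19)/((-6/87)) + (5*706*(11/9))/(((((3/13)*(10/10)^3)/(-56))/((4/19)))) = -113079224/513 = -220427.34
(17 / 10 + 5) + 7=137 / 10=13.70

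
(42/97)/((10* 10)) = 21/4850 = 0.00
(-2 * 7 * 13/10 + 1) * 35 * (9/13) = -5418/13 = -416.77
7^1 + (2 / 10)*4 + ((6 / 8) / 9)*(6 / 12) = 941 / 120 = 7.84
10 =10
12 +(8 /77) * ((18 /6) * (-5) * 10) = -276 /77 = -3.58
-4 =-4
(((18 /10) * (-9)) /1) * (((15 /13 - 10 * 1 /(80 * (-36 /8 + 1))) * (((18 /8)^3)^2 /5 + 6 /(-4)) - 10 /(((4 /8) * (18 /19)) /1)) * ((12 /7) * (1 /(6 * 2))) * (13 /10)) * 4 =-4814216433 /50176000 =-95.95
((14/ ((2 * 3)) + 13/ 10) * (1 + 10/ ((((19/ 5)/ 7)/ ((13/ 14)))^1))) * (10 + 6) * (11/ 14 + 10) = 22647584/ 1995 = 11352.17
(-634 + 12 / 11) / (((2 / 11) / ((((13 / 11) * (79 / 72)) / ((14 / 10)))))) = -17874935 / 5544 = -3224.19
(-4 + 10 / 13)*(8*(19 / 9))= -2128 / 39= -54.56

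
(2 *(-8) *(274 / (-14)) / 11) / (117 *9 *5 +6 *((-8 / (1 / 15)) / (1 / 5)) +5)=1096 / 64295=0.02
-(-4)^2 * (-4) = 64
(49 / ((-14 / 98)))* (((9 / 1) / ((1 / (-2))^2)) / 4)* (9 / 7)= -3969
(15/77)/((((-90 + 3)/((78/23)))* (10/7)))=-39/7337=-0.01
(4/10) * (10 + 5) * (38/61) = 228/61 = 3.74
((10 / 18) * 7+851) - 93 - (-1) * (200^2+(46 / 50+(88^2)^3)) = 104490928698032 / 225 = 464404127546.81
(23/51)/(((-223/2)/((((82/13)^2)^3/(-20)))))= 3496076721376/274476493785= 12.74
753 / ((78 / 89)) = 22339 / 26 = 859.19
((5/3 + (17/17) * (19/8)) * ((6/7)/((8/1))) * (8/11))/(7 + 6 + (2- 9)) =97/1848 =0.05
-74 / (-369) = 74 / 369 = 0.20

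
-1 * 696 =-696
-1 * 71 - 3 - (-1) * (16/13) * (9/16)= -953/13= -73.31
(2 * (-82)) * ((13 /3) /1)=-710.67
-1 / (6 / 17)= -17 / 6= -2.83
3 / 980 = 0.00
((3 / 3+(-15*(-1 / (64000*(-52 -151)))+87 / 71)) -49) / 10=-8629286613 / 1844864000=-4.68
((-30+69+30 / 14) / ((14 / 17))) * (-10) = -24480 / 49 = -499.59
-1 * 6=-6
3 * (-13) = -39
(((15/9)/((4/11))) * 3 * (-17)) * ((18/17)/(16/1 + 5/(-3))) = -1485/86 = -17.27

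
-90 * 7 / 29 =-630 / 29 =-21.72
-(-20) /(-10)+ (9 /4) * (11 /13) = -5 /52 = -0.10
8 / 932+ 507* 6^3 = 25516298 / 233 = 109512.01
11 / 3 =3.67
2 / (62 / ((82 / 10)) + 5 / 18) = 1476 / 5785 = 0.26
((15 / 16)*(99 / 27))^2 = 3025 / 256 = 11.82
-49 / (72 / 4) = -49 / 18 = -2.72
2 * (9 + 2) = 22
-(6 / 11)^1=-6 / 11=-0.55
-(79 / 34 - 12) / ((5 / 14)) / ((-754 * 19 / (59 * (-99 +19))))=1087016 / 121771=8.93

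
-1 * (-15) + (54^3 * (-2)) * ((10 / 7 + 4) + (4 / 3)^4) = -2704922.14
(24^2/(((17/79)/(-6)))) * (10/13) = -2730240/221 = -12354.03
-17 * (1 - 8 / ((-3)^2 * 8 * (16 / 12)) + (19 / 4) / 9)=-221 / 9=-24.56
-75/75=-1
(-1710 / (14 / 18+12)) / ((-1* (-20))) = -1539 / 230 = -6.69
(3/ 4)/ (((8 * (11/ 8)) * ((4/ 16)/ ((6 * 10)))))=180/ 11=16.36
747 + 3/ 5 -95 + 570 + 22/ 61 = 373003/ 305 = 1222.96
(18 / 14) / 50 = 9 / 350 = 0.03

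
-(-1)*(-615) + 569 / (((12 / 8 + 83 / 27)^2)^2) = -2284252080951 / 3722098081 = -613.70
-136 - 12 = -148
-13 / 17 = -0.76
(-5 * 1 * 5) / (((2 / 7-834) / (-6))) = -525 / 2918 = -0.18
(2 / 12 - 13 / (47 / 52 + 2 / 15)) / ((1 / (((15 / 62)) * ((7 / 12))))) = -2101085 / 1203792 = -1.75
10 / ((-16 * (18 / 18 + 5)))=-5 / 48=-0.10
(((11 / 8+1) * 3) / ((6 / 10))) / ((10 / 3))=57 / 16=3.56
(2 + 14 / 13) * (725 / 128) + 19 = 7577 / 208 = 36.43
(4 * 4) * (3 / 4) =12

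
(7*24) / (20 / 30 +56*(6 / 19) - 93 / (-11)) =6.27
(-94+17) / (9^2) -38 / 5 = -3463 / 405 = -8.55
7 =7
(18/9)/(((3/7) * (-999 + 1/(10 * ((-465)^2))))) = -10090500/2160087749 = -0.00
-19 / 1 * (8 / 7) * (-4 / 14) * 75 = 22800 / 49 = 465.31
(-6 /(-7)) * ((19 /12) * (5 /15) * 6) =2.71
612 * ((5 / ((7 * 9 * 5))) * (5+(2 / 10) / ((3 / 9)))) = 272 / 5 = 54.40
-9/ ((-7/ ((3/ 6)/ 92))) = 0.01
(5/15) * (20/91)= 20/273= 0.07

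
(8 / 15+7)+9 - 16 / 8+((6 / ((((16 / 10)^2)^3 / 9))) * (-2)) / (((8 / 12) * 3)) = 22245571 / 1966080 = 11.31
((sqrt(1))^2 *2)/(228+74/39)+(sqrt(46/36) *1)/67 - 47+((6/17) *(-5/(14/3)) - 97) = -77017782/533477+sqrt(46)/402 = -144.35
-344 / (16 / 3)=-129 / 2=-64.50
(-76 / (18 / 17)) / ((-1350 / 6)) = 646 / 2025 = 0.32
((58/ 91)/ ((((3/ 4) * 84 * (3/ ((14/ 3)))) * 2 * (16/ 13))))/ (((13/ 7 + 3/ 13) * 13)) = 29/ 123120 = 0.00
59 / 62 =0.95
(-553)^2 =305809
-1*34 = -34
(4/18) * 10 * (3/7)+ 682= 14342/21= 682.95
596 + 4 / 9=5368 / 9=596.44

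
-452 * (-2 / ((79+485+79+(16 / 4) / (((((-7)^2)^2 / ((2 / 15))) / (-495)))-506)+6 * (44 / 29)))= 62944616 / 10165381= 6.19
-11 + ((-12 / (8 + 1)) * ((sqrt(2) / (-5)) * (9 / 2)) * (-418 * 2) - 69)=-5016 * sqrt(2) / 5 - 80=-1498.74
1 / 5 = 0.20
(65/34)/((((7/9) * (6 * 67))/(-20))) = -975/7973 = -0.12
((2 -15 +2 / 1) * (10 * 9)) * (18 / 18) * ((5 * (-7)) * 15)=519750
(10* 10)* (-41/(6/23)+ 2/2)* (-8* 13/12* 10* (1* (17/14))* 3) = 103538500/21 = 4930404.76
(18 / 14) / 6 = 3 / 14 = 0.21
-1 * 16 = -16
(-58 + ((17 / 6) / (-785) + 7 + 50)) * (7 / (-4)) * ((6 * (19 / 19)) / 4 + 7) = 562513 / 37680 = 14.93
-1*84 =-84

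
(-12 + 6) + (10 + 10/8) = 21/4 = 5.25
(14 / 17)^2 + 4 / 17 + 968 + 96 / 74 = 10374464 / 10693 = 970.21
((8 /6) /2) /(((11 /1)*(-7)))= -2 /231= -0.01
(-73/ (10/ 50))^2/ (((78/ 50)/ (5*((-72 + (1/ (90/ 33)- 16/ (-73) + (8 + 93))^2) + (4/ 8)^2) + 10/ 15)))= 3071922189625/ 702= 4375957535.08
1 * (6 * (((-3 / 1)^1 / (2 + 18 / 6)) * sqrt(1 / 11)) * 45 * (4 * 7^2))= -31752 * sqrt(11) / 11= -9573.59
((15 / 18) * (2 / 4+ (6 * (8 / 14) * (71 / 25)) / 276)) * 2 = 4309 / 4830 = 0.89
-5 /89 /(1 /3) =-15 /89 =-0.17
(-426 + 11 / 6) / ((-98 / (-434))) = -78895 / 42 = -1878.45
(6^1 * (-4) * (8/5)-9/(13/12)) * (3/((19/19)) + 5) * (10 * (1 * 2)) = -97152/13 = -7473.23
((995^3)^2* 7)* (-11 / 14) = -10674097602918921875 / 2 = -5337048801459460937.50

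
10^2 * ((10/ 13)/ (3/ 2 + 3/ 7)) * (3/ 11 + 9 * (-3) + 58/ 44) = -301000/ 297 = -1013.47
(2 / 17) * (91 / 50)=91 / 425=0.21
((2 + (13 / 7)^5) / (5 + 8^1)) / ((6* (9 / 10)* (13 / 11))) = 7423295 / 25563447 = 0.29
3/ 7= 0.43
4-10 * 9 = -86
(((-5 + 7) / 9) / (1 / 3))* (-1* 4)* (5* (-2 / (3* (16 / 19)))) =95 / 9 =10.56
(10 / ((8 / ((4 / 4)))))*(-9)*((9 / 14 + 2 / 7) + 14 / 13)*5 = -82125 / 728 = -112.81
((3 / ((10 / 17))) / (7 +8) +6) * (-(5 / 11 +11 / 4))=-44697 / 2200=-20.32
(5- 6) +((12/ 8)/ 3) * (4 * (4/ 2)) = 3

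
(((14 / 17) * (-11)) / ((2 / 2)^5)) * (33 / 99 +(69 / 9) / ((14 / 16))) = -4202 / 51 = -82.39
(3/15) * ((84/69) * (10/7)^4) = 8000/7889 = 1.01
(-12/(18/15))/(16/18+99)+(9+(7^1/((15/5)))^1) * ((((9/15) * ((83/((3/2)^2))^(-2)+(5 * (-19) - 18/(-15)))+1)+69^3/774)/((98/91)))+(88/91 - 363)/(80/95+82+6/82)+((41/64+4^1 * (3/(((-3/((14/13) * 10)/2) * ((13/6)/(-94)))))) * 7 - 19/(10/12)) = 418973756410833911886487/13953536167637601600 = 30026.35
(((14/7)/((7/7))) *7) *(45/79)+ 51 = 58.97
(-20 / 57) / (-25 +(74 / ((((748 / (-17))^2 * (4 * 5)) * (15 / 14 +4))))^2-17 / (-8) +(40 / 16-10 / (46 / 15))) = 217282747264000 / 14636649930403209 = 0.01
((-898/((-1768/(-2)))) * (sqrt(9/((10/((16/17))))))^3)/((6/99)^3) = -3557.51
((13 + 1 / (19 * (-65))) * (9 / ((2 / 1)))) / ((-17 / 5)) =-72243 / 4199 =-17.20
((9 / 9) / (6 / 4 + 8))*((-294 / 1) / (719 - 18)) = -588 / 13319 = -0.04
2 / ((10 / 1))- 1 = -4 / 5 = -0.80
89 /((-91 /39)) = -267 /7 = -38.14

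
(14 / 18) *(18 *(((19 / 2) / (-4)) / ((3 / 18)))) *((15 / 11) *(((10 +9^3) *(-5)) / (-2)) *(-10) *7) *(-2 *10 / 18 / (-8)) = 430005625 / 88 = 4886427.56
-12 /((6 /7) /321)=-4494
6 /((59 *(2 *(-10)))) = -3 /590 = -0.01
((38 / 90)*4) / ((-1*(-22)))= 38 / 495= 0.08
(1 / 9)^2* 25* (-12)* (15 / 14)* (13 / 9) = -3250 / 567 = -5.73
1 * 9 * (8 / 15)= 24 / 5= 4.80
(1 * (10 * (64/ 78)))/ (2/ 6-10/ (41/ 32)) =-13120/ 11947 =-1.10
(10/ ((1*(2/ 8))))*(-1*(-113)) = 4520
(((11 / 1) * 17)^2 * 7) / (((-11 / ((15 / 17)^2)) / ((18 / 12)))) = -51975 / 2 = -25987.50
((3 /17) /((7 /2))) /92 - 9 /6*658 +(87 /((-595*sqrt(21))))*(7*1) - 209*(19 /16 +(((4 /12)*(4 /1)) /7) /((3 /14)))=-560041987 /394128 - 29*sqrt(21) /595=-1421.19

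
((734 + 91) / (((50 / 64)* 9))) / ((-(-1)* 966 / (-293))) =-35.59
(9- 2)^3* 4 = 1372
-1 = -1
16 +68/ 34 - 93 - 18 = -93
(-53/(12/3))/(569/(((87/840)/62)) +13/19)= -29203/750717348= -0.00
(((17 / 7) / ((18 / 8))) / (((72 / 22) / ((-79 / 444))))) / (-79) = 187 / 251748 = 0.00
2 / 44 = 1 / 22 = 0.05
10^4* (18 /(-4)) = -45000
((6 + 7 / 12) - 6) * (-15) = -35 / 4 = -8.75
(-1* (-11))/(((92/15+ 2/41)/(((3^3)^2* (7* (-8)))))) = -138087180/1901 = -72639.23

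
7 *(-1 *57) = -399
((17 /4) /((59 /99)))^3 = 4767078987 /13144256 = 362.67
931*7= 6517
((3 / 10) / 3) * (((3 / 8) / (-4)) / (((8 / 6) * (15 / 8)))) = -3 / 800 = -0.00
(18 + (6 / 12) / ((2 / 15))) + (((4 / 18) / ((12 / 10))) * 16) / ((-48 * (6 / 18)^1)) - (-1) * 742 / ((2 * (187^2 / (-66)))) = 7163483 / 343332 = 20.86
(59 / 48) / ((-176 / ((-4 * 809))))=47731 / 2112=22.60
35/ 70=1/ 2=0.50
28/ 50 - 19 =-461/ 25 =-18.44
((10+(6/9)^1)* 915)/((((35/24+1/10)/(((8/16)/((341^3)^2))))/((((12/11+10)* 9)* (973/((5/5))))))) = 625628102400/3234153031023196337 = 0.00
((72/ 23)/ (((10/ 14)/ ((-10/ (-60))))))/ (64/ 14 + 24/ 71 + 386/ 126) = 375732/ 4101245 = 0.09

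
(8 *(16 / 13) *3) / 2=14.77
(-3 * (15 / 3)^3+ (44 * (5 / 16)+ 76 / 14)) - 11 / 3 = -30197 / 84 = -359.49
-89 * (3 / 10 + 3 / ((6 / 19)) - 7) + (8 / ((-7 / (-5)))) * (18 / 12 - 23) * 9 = -47422 / 35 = -1354.91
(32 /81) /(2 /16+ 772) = 0.00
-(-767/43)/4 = 767/172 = 4.46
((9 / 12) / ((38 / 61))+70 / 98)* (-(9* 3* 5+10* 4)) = -51025 / 152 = -335.69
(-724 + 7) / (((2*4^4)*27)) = -239 / 4608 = -0.05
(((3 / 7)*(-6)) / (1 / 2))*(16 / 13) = -576 / 91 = -6.33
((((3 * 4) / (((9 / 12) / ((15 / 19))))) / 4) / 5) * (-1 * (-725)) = 8700 / 19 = 457.89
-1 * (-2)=2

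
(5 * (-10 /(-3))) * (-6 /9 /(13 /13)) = -100 /9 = -11.11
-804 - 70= -874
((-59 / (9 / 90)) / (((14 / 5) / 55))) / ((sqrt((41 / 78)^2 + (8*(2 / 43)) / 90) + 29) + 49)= -752461515000 / 5064099229 + 575250*sqrt(78866945) / 5064099229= -147.58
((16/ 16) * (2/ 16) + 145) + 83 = 1825/ 8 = 228.12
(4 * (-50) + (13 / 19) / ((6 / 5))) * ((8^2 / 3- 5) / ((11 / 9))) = -1114015 / 418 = -2665.11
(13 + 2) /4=15 /4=3.75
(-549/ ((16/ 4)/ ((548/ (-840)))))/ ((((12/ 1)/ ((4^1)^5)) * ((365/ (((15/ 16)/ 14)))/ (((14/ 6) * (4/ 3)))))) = 33428/ 7665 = 4.36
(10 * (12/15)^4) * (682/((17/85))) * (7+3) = 698368/5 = 139673.60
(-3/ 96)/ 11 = -1/ 352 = -0.00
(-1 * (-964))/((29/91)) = 87724/29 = 3024.97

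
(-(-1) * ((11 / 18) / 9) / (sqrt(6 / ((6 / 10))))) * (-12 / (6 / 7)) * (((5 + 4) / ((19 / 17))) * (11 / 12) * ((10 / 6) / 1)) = -14399 * sqrt(10) / 12312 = -3.70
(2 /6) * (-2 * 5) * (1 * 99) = -330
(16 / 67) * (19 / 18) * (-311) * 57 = -898168 / 201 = -4468.50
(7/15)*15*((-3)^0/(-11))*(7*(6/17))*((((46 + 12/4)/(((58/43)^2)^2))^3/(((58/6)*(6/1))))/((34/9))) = -6219701628651632637874652427/267211068854234286971543552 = -23.28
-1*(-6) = 6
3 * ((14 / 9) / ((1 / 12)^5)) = 1161216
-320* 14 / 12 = -1120 / 3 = -373.33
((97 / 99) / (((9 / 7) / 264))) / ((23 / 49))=266168 / 621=428.61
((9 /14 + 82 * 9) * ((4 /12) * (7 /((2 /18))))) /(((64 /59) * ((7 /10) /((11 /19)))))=100669635 /8512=11826.79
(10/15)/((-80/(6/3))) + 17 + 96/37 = 43463/2220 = 19.58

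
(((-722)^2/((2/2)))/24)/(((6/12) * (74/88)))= 5734124/111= 51658.77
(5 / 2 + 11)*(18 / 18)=27 / 2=13.50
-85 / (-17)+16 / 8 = 7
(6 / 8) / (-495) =-1 / 660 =-0.00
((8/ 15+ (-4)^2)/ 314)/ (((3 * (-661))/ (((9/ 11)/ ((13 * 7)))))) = -124/ 519403885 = -0.00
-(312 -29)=-283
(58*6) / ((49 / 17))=5916 / 49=120.73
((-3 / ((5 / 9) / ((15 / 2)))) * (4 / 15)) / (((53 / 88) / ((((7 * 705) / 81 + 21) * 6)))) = -2335872 / 265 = -8814.61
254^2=64516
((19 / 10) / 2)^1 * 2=19 / 10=1.90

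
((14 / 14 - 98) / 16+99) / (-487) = -1487 / 7792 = -0.19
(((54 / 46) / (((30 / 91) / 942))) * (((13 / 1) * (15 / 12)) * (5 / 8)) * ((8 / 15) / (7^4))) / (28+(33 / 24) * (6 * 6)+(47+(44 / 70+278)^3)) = 29849625 / 85324038854986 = 0.00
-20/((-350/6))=12/35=0.34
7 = 7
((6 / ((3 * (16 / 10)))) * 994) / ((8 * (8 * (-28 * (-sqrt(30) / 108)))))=639 * sqrt(30) / 256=13.67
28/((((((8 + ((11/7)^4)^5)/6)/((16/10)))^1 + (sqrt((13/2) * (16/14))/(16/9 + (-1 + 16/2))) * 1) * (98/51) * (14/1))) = 344714565749530929788747736146090907092080/291151504600752825996825004035991838662483827 - 12763607901146420371555634590940672512 * sqrt(91)/291151504600752825996825004035991838662483827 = 0.00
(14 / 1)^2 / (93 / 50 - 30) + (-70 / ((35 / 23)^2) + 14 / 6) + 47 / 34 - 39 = -17336027 / 239190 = -72.48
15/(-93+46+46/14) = -35/102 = -0.34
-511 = -511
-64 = -64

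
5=5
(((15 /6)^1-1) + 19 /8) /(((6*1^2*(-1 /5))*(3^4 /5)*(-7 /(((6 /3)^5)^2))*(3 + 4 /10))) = 248000 /28917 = 8.58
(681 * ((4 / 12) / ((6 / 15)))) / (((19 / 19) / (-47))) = -26672.50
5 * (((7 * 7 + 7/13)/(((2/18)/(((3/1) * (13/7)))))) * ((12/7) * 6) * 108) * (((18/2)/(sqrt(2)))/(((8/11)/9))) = 5378182920 * sqrt(2)/7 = 1086557032.34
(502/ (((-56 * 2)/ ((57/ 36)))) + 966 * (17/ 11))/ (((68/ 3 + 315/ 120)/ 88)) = 5169.75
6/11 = 0.55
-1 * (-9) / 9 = 1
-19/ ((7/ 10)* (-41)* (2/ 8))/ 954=380/ 136899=0.00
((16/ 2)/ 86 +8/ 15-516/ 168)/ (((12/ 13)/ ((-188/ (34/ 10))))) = 13490269/ 92106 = 146.46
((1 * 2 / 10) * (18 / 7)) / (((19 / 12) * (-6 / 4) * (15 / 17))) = -816 / 3325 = -0.25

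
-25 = -25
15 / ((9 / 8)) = 40 / 3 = 13.33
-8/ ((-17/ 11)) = 88/ 17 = 5.18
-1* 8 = -8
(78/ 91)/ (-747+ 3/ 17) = -17/ 14812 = -0.00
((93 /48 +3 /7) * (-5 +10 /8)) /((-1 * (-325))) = -159 /5824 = -0.03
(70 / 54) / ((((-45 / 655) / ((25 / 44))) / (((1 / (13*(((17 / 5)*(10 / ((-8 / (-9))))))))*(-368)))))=42182000 / 5316597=7.93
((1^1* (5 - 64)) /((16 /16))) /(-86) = 59 /86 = 0.69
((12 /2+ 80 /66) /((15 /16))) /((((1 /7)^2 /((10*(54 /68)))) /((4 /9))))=43904 /33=1330.42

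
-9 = -9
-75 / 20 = -3.75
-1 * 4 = -4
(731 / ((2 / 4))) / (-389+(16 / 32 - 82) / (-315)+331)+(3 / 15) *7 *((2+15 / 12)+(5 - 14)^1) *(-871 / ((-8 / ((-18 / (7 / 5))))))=6543927009 / 582032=11243.24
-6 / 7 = -0.86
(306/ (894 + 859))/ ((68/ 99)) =891/ 3506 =0.25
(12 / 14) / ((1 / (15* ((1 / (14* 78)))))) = 15 / 1274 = 0.01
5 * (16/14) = 40/7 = 5.71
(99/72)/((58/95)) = 2.25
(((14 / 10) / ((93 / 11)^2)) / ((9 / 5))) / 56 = 121 / 622728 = 0.00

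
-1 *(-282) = 282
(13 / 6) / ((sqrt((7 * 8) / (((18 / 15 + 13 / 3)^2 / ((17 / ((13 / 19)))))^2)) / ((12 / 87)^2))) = 2328482 * sqrt(14) / 1283513175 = 0.01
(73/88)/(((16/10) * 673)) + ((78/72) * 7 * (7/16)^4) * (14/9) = 11342605151/26198802432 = 0.43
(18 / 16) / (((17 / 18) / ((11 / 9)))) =99 / 68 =1.46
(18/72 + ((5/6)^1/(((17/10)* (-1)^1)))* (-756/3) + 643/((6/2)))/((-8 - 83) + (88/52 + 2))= -179335/46308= -3.87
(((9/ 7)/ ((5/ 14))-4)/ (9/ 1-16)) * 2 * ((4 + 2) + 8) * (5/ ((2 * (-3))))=-4/ 3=-1.33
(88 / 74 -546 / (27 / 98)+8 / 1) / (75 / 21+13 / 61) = -35060543 / 67266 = -521.22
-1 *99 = -99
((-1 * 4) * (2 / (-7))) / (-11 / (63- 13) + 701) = 400 / 245273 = 0.00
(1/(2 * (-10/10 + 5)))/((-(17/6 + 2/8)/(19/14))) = -0.06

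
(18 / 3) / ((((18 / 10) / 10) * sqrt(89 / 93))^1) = 100 * sqrt(8277) / 267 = 34.07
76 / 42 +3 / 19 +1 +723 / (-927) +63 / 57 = 135322 / 41097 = 3.29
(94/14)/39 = 47/273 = 0.17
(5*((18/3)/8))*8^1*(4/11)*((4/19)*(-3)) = -1440/209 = -6.89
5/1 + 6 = 11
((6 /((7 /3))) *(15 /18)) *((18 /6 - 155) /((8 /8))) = -2280 /7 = -325.71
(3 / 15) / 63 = 1 / 315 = 0.00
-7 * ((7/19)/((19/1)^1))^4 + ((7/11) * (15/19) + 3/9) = 468388236605/560457580353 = 0.84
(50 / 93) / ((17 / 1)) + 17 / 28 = 28277 / 44268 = 0.64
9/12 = 3/4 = 0.75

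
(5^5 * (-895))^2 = 7822509765625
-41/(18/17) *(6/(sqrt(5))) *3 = -697 *sqrt(5)/5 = -311.71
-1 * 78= -78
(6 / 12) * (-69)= -69 / 2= -34.50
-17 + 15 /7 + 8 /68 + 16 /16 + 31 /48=-74791 /5712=-13.09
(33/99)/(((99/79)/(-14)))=-1106/297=-3.72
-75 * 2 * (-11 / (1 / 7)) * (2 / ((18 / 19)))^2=1389850 / 27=51475.93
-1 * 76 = -76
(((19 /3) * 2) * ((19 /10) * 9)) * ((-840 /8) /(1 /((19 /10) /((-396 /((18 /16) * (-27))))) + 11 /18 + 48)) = -23334318 /56915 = -409.99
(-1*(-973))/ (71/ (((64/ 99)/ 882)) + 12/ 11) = 0.01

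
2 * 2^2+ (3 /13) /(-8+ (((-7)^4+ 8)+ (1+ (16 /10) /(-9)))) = 11240663 /1405066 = 8.00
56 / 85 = 0.66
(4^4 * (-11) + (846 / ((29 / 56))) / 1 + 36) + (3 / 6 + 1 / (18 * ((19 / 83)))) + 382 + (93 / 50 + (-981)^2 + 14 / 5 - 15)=238425510997 / 247950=961587.06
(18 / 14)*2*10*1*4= 720 / 7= 102.86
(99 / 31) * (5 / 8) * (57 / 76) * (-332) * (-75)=9244125 / 248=37274.70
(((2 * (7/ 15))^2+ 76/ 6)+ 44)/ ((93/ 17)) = 220082/ 20925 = 10.52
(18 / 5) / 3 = 6 / 5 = 1.20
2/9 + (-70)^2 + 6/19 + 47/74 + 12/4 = 62057407/12654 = 4904.17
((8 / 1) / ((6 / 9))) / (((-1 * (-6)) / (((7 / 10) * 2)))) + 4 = 34 / 5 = 6.80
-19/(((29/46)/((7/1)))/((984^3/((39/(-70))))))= 136010223175680/377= 360769822747.16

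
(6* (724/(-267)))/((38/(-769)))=556756/1691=329.25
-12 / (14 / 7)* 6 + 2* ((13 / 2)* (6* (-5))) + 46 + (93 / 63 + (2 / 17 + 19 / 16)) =-2154673 / 5712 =-377.22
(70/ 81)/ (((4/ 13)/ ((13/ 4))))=9.13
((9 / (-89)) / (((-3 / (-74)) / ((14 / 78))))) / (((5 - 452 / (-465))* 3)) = -80290 / 3212989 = -0.02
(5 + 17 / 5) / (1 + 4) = 42 / 25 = 1.68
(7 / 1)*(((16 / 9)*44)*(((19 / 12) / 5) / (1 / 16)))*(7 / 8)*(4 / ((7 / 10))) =374528 / 27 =13871.41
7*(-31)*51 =-11067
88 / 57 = 1.54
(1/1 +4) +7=12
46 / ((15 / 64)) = 2944 / 15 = 196.27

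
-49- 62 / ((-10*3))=-704 / 15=-46.93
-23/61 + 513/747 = 1568/5063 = 0.31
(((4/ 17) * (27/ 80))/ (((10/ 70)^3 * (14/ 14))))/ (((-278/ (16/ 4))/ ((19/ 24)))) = -58653/ 189040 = -0.31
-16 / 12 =-4 / 3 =-1.33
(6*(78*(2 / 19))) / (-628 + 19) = -312 / 3857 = -0.08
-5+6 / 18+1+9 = 5.33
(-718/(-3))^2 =515524/9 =57280.44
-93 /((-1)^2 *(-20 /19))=88.35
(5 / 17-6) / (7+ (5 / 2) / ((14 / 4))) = -679 / 918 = -0.74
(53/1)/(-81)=-53/81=-0.65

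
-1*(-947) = 947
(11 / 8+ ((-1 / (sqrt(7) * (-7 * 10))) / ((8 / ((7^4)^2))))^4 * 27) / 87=253461969116489422572523 / 3563520000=71126854659575.20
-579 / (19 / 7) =-213.32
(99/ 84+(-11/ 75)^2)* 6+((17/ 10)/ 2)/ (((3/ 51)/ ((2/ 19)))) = 2174936/ 249375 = 8.72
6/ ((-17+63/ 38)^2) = 8664/ 339889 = 0.03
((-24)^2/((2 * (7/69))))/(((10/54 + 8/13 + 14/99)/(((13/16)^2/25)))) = 405208089/5091800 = 79.58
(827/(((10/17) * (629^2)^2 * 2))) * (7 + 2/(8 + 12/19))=490411/15100714908520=0.00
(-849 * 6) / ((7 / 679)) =-494118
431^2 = 185761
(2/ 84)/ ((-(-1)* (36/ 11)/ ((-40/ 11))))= -5/ 189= -0.03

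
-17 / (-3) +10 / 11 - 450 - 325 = -25358 / 33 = -768.42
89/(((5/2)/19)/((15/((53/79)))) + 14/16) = 3206136/31733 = 101.03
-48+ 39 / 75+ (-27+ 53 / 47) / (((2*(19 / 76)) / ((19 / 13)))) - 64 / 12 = -5885771 / 45825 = -128.44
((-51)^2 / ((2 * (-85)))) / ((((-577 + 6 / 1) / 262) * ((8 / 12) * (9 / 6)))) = 20043 / 2855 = 7.02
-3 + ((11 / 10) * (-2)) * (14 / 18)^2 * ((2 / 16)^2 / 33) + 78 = 5831951 / 77760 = 75.00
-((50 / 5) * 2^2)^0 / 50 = -1 / 50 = -0.02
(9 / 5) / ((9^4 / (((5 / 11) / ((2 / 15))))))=5 / 5346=0.00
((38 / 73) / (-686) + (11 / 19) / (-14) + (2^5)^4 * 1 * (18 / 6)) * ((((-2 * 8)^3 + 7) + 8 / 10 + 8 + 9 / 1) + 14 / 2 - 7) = -4351972530914458 / 339815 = -12806887662.15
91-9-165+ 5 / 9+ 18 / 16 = -5855 / 72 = -81.32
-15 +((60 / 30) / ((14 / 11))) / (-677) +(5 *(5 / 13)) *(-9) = -1990523 / 61607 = -32.31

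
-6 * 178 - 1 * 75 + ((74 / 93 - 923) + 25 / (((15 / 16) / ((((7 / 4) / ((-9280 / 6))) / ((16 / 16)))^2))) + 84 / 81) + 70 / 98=-52057585883047 / 25228385280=-2063.45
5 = 5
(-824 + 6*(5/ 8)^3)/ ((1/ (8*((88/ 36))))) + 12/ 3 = -2315683/ 144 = -16081.13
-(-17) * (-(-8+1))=119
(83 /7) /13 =83 /91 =0.91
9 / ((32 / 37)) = 333 / 32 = 10.41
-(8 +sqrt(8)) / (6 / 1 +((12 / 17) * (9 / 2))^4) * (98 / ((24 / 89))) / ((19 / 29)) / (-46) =10562817349 * sqrt(2) / 47217930408 +10562817349 / 11804482602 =1.21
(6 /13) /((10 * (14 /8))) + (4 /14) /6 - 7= -9454 /1365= -6.93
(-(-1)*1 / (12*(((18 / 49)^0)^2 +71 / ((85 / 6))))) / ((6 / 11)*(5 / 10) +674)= 935 / 45481044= 0.00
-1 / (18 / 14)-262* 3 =-7081 / 9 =-786.78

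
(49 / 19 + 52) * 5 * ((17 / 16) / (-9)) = -88145 / 2736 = -32.22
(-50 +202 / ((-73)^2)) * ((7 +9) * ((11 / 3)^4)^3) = -4720823698.66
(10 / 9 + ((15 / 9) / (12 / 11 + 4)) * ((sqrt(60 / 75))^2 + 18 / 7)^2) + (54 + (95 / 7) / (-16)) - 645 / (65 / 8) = -68705983 / 3210480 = -21.40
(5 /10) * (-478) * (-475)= 113525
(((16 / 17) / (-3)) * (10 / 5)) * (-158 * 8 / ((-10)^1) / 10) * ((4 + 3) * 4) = -283136 / 1275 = -222.07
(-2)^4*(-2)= -32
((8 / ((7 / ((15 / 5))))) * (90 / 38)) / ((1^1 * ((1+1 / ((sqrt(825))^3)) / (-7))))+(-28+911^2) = 556875 * sqrt(33) / 1333599607+1106669174042676 / 1333599607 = 829836.16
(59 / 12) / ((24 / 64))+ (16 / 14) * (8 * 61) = 35962 / 63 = 570.83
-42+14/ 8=-161/ 4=-40.25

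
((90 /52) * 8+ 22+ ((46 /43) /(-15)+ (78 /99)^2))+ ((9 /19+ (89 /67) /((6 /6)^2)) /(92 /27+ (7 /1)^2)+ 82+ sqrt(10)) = 121.59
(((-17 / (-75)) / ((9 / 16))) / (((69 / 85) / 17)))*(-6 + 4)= -157216 / 9315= -16.88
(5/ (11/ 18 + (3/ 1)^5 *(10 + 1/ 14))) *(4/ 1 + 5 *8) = 6930/ 77111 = 0.09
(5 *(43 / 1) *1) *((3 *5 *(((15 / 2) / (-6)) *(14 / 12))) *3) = -112875 / 8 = -14109.38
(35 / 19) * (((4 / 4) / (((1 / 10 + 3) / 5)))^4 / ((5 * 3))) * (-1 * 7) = -306250000 / 52640697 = -5.82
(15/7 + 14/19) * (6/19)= 0.91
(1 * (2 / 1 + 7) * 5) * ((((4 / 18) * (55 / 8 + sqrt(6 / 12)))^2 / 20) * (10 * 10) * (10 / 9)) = 6875 * sqrt(2) / 81 + 127375 / 216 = 709.73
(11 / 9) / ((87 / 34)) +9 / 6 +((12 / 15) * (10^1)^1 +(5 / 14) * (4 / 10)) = 110941 / 10962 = 10.12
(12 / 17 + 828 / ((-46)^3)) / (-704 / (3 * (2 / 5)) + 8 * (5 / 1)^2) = -37629 / 20863760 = -0.00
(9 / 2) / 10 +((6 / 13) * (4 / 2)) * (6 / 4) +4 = 1517 / 260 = 5.83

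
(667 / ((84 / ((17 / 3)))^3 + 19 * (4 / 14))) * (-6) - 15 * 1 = -910374516 / 56103875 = -16.23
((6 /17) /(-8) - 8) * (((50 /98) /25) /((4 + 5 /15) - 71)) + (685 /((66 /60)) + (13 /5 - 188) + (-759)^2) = 4226109964291 /7330400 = 576518.33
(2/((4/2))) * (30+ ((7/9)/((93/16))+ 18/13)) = 342952/10881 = 31.52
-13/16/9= -13/144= -0.09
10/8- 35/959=665/548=1.21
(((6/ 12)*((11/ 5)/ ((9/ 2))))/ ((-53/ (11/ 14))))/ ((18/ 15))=-121/ 40068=-0.00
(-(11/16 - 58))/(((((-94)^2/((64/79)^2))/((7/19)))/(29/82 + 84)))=1420807136/10739581451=0.13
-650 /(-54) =325 /27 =12.04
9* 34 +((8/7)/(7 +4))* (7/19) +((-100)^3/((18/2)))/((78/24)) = -828516446/24453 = -33882.00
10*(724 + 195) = 9190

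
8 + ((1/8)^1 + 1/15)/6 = 5783/720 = 8.03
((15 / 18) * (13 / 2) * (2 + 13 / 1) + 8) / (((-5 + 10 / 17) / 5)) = -2023 / 20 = -101.15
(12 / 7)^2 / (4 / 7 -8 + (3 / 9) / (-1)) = -432 / 1141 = -0.38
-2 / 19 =-0.11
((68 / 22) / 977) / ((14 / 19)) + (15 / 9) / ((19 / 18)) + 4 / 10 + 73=535886852 / 7146755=74.98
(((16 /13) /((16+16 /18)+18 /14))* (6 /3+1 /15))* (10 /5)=20832 /74425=0.28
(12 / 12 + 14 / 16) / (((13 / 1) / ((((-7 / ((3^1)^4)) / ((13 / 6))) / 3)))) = -35 / 18252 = -0.00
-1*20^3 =-8000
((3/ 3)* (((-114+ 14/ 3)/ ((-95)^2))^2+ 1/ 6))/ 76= 244567043/ 111424455000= 0.00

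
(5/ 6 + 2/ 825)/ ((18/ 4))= 1379/ 7425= 0.19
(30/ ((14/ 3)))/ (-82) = -45/ 574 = -0.08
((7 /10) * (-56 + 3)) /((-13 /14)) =39.95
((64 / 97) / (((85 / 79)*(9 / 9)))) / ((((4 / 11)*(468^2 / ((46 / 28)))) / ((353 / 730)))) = 7055411 / 1153488527100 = 0.00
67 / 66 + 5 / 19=1603 / 1254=1.28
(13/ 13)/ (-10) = -1/ 10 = -0.10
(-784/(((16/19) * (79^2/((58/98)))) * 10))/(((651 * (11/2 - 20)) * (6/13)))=247/121886730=0.00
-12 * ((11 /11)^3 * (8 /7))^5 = -393216 /16807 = -23.40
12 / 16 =3 / 4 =0.75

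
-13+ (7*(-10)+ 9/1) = -74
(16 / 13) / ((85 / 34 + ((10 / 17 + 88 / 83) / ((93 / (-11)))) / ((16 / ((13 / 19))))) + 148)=319134336 / 39021983507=0.01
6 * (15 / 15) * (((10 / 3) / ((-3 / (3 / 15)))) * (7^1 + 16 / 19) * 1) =-10.46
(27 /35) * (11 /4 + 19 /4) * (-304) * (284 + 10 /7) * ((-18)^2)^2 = -2582344094976 /49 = -52700899897.47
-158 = -158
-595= -595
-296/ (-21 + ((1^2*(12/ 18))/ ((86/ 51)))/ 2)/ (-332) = -0.04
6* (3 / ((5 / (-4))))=-72 / 5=-14.40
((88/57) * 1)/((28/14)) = 44/57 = 0.77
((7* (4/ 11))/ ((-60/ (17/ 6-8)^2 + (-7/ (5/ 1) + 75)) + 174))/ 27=67270/ 175069323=0.00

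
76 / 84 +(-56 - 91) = -146.10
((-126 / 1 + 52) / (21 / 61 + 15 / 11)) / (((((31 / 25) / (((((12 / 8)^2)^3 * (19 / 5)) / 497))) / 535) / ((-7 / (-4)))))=-2849.14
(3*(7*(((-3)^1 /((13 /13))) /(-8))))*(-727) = -45801 /8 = -5725.12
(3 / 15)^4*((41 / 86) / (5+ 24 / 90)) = 123 / 849250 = 0.00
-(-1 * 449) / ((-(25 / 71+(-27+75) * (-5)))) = 31879 / 17015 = 1.87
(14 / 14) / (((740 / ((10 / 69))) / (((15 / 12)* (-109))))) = -545 / 20424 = -0.03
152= 152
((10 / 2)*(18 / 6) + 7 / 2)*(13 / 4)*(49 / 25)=23569 / 200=117.84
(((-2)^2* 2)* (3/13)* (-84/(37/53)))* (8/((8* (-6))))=17808/481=37.02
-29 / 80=-0.36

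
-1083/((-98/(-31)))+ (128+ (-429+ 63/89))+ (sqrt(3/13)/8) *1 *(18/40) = -5607145/8722+ 9 *sqrt(39)/2080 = -642.85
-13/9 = -1.44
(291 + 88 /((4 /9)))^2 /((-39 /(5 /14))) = -398535 /182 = -2189.75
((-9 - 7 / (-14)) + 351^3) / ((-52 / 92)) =-1989202955 / 26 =-76507805.96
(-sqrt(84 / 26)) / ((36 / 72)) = -2*sqrt(546) / 13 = -3.59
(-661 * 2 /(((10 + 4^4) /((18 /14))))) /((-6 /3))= 5949 /1862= 3.19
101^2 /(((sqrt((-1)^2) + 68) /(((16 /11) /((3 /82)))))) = 5877.78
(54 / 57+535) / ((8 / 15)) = 152745 / 152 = 1004.90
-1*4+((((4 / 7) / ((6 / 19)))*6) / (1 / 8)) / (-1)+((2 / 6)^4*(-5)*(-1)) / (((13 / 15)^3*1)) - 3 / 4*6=-8790235 / 92274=-95.26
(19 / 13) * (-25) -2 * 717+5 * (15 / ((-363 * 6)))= -1470.57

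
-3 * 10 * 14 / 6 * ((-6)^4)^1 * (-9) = 816480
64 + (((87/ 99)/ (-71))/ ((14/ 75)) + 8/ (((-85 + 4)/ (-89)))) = 64408139/ 885654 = 72.72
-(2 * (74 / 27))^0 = -1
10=10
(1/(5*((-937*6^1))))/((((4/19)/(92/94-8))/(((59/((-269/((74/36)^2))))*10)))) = -84405695/7676526168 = -0.01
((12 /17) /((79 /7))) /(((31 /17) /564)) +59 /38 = 1944779 /93062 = 20.90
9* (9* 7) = 567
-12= -12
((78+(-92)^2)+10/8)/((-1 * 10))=-34173/40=-854.32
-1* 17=-17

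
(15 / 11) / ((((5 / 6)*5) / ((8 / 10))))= 72 / 275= 0.26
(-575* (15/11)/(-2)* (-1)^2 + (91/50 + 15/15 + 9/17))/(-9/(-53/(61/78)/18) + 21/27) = 11462368671/91845050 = 124.80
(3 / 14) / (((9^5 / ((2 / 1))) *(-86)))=-1 / 11849166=-0.00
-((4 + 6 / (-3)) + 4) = -6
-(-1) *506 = 506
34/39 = 0.87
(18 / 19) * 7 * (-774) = -5132.84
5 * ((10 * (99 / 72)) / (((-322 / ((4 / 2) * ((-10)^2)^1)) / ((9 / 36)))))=-6875 / 644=-10.68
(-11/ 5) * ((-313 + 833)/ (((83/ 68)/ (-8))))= 622336/ 83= 7498.02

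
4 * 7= 28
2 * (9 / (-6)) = -3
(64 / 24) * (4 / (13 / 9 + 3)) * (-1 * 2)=-24 / 5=-4.80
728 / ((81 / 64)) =46592 / 81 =575.21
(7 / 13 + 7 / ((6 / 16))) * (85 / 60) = 12733 / 468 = 27.21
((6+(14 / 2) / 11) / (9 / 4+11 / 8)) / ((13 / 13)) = 584 / 319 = 1.83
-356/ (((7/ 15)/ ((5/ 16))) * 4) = -6675/ 112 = -59.60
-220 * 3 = -660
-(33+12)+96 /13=-489 /13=-37.62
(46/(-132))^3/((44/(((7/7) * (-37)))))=450179/12649824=0.04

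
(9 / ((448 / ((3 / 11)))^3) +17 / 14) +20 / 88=172521947379 / 119677386752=1.44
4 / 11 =0.36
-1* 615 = -615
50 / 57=0.88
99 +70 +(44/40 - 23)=1471/10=147.10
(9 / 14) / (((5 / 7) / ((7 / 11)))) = 63 / 110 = 0.57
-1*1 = -1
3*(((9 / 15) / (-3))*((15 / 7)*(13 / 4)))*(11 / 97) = -1287 / 2716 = -0.47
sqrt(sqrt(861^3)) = 861^(3/4) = 158.95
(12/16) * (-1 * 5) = -15/4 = -3.75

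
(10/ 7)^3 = 1000/ 343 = 2.92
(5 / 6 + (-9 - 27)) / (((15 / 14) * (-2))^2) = -10339 / 1350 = -7.66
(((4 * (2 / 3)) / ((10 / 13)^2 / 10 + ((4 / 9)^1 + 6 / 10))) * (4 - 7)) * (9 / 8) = -68445 / 8393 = -8.16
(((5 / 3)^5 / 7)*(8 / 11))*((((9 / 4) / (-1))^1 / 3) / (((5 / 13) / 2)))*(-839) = 4371.89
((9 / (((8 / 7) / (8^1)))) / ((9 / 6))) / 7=6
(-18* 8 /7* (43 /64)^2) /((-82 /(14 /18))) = 1849 /20992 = 0.09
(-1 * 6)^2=36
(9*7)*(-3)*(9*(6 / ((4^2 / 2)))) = -5103 / 4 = -1275.75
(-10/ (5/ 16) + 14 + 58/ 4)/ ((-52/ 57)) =399/ 104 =3.84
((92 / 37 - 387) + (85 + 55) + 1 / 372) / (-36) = 3365447 / 495504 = 6.79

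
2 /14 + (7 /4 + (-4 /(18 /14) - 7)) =-2071 /252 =-8.22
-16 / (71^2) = -16 / 5041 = -0.00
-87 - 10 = -97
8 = 8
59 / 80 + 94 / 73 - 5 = -17373 / 5840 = -2.97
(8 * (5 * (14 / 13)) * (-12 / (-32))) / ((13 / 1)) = 210 / 169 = 1.24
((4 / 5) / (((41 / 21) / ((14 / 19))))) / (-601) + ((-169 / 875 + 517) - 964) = -183195839426 / 409656625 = -447.19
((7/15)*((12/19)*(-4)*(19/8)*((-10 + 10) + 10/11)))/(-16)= 7/44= 0.16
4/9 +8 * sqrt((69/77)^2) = 5276/693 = 7.61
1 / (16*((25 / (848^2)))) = 44944 / 25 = 1797.76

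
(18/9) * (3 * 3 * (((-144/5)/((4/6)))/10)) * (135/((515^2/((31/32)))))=-0.04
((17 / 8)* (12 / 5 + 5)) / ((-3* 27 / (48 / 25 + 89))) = -1429717 / 81000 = -17.65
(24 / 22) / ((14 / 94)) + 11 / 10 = 8.42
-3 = -3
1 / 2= 0.50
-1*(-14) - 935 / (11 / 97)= -8231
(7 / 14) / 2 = 1 / 4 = 0.25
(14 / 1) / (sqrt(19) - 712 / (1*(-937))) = -9340016 / 16174467 +12291566*sqrt(19) / 16174467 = 2.74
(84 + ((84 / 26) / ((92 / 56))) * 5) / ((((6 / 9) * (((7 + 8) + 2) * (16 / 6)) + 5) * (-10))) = -126252 / 473915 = -0.27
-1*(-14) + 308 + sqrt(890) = sqrt(890) + 322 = 351.83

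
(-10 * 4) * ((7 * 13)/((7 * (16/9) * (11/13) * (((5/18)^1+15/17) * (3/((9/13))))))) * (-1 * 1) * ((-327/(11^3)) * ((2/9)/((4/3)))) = -5853627/2079022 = -2.82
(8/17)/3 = 0.16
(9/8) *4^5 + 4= 1156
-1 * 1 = -1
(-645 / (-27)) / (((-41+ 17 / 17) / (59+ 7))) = -473 / 12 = -39.42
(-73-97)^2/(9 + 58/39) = 2755.75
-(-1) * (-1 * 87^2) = -7569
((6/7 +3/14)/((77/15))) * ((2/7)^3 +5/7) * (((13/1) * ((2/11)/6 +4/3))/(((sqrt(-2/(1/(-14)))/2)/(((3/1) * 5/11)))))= 15136875 * sqrt(7)/28471058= 1.41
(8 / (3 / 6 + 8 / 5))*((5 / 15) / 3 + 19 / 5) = 14.90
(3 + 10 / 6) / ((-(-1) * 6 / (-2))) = -14 / 9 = -1.56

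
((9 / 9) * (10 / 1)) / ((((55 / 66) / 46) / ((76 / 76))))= 552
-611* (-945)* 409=236154555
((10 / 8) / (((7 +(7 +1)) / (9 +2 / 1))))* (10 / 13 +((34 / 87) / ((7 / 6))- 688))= -9969949 / 15834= -629.65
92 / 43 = 2.14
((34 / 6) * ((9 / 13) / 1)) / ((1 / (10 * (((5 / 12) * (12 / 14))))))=1275 / 91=14.01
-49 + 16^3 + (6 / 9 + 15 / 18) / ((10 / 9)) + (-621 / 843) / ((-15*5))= 113758911 / 28100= 4048.36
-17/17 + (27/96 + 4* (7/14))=1.28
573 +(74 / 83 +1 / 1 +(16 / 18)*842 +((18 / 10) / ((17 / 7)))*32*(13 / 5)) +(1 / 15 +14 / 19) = 8359212829 / 6032025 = 1385.81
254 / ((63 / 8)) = 2032 / 63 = 32.25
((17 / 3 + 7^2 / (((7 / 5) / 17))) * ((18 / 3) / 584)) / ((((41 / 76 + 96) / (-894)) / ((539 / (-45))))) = 499943276 / 730365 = 684.51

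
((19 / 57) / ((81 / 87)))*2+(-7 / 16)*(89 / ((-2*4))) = 57887 / 10368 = 5.58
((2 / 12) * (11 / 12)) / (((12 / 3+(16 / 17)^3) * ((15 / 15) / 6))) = 54043 / 284976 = 0.19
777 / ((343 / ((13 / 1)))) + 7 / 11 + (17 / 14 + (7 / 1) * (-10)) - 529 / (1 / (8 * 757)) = -3453548391 / 1078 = -3203662.70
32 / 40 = 4 / 5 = 0.80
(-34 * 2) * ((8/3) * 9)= -1632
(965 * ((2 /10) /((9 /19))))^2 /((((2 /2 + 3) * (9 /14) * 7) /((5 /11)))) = 67234445 /16038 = 4192.20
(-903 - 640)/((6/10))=-7715/3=-2571.67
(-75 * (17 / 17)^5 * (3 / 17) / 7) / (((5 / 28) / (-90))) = 16200 / 17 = 952.94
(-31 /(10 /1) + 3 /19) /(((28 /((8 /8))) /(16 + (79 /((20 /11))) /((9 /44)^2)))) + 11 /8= -235772909 /2154600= -109.43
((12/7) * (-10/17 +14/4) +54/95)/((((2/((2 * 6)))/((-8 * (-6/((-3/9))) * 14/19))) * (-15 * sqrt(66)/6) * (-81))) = -446976 * sqrt(66)/1687675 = -2.15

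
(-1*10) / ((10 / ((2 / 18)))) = -1 / 9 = -0.11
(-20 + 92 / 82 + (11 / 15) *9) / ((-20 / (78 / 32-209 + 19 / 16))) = -4135431 / 32800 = -126.08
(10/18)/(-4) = -0.14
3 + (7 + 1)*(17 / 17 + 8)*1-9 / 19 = 1416 / 19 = 74.53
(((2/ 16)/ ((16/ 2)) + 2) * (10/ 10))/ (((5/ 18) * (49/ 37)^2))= 4.14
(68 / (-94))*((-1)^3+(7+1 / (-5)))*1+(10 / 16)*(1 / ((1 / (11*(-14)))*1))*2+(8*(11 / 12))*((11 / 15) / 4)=-195.35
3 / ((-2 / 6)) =-9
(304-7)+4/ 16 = 1189/ 4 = 297.25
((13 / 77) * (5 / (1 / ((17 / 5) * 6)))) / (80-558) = -663 / 18403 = -0.04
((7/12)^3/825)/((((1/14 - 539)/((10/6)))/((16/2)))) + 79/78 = 5310818837/5243624100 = 1.01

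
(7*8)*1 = 56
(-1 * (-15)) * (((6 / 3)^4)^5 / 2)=7864320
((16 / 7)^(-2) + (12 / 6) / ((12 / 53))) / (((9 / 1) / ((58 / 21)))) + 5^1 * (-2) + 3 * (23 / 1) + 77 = 10071335 / 72576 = 138.77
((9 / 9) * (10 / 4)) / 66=5 / 132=0.04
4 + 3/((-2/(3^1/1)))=-1/2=-0.50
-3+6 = 3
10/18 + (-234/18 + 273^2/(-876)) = -256291/2628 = -97.52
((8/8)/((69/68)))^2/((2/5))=11560/4761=2.43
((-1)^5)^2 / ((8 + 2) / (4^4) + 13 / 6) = 384 / 847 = 0.45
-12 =-12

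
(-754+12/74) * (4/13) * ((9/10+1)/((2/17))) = -9009116/2405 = -3745.99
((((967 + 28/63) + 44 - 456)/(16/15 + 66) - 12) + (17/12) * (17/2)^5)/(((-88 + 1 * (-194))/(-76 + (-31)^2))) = -3581441323585/18156288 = -197256.25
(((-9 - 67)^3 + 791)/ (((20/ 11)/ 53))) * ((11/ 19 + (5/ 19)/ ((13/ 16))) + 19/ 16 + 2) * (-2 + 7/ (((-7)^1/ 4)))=2477724531645/ 7904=313477293.98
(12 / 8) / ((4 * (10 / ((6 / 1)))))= 9 / 40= 0.22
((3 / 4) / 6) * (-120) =-15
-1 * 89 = -89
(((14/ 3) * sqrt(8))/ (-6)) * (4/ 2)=-28 * sqrt(2)/ 9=-4.40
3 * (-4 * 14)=-168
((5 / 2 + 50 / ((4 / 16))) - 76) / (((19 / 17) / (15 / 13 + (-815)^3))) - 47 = -15134066042539 / 247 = -61271522439.43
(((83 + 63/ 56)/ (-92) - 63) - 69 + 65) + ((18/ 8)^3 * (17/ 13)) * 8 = 490351/ 9568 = 51.25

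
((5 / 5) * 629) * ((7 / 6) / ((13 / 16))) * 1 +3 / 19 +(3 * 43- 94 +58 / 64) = 22271345 / 23712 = 939.24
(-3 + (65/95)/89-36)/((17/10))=-659360/28747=-22.94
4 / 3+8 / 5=44 / 15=2.93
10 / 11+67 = 747 / 11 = 67.91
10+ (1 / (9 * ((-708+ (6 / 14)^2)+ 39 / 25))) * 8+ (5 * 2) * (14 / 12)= 42174295 / 1946619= 21.67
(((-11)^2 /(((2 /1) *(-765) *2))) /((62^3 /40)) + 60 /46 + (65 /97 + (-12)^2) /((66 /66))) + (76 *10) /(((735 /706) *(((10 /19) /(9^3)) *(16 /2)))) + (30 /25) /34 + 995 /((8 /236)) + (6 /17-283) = 310145675978945347 /1993114065348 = 155608.59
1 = 1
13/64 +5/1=333/64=5.20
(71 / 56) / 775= 71 / 43400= 0.00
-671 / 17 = -39.47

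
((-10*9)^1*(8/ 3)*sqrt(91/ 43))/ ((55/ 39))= -1872*sqrt(3913)/ 473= -247.57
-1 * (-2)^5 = 32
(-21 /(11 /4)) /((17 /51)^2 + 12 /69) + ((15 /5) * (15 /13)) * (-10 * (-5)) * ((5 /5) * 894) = 1305237456 /8437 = 154703.98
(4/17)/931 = 4/15827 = 0.00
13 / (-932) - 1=-945 / 932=-1.01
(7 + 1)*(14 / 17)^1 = 112 / 17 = 6.59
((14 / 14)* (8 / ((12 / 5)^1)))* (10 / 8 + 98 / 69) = 8.90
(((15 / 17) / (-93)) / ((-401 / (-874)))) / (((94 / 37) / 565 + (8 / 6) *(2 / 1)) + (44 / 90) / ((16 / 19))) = -6577549200 / 1034309781739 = -0.01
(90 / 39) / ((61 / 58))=1740 / 793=2.19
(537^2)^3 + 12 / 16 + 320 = 95919234805390919 / 4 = 23979808701347729.75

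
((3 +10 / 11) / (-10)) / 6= -43 / 660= -0.07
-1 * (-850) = 850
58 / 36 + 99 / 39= 971 / 234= 4.15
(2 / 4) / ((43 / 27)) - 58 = -4961 / 86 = -57.69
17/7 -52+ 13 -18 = -382/7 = -54.57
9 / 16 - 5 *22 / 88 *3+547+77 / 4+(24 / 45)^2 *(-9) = 224201 / 400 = 560.50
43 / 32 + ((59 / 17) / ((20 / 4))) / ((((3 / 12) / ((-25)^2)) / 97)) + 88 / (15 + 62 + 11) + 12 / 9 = 274710001 / 1632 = 168327.21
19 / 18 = 1.06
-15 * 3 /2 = -45 /2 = -22.50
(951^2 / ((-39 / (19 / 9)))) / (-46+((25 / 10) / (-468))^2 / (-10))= 85780626048 / 80600837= 1064.26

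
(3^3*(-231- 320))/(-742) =20.05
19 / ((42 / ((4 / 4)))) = 19 / 42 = 0.45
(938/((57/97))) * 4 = 363944/57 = 6384.98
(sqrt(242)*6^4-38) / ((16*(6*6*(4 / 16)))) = -19 / 72 + 99*sqrt(2) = 139.74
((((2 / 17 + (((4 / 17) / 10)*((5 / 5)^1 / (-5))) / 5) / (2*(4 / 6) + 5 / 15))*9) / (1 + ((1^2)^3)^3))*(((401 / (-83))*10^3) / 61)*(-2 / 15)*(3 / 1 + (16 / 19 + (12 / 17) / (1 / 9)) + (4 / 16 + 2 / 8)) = 24735104352 / 695023325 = 35.59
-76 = -76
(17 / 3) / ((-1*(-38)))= 17 / 114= 0.15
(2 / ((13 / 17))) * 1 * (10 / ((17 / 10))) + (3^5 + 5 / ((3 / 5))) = 10402 / 39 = 266.72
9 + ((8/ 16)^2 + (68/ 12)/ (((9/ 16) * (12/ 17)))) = 7621/ 324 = 23.52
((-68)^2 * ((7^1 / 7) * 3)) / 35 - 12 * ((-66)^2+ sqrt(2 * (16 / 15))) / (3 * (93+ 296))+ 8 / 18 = 43131772 / 122535 - 16 * sqrt(30) / 5835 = 351.98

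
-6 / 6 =-1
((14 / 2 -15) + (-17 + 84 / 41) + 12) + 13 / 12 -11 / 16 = -20773 / 1968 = -10.56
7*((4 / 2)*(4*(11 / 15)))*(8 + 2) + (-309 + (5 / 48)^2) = 234265 / 2304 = 101.68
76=76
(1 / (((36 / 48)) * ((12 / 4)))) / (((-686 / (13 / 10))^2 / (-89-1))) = -169 / 1176490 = -0.00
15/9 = 5/3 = 1.67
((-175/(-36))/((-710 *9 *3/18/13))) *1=-455/7668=-0.06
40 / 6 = 20 / 3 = 6.67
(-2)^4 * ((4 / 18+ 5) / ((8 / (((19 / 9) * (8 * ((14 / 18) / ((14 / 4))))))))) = 28576 / 729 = 39.20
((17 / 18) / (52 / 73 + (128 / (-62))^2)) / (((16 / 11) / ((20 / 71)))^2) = 721523605 / 101330391168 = 0.01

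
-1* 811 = -811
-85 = -85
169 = 169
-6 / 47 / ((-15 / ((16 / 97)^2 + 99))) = 1863494 / 2211115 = 0.84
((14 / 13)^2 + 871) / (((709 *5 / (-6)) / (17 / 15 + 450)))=-398968786 / 599105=-665.94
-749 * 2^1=-1498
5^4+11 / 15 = 9386 / 15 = 625.73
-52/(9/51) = -884/3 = -294.67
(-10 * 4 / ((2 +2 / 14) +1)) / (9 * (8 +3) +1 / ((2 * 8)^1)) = -448 / 3487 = -0.13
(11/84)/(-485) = -11/40740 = -0.00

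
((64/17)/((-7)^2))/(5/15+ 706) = 192/1765127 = 0.00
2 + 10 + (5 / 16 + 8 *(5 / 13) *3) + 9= 6353 / 208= 30.54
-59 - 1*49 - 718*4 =-2980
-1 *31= -31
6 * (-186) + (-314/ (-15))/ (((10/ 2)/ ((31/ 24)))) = -999533/ 900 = -1110.59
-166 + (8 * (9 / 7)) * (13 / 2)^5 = 3336989 / 28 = 119178.18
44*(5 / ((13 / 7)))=1540 / 13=118.46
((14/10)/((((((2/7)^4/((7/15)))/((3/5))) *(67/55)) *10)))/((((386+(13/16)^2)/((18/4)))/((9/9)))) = 0.06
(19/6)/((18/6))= 1.06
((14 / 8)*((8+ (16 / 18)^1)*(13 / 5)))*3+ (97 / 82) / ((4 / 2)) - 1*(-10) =64907 / 492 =131.92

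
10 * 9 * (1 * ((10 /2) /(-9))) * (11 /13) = -550 /13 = -42.31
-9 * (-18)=162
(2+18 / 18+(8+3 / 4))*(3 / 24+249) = 93671 / 32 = 2927.22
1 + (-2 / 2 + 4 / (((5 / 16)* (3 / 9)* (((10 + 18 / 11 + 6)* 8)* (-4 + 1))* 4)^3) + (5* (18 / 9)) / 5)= 3650690669 / 1825346000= 2.00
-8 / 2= -4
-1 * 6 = -6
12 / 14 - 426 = -2976 / 7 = -425.14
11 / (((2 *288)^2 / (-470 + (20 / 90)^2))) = -209363 / 13436928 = -0.02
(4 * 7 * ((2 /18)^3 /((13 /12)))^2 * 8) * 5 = 17920 /9979281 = 0.00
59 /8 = 7.38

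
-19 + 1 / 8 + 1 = -143 / 8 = -17.88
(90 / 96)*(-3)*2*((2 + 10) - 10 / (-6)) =-615 / 8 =-76.88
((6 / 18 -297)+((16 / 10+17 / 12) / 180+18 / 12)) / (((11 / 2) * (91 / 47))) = -149818093 / 5405400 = -27.72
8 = 8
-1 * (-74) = 74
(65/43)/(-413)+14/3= 248431/53277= 4.66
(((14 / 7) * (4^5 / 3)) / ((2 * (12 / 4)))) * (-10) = -10240 / 9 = -1137.78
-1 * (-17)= 17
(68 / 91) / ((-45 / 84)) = -272 / 195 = -1.39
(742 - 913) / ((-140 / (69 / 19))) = 621 / 140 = 4.44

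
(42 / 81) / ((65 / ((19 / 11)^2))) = 5054 / 212355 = 0.02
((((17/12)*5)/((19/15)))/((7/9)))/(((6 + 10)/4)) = 1.80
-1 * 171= -171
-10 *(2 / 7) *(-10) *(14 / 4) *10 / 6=500 / 3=166.67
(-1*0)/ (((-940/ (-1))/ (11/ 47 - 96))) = 0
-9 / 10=-0.90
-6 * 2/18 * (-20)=40/3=13.33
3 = 3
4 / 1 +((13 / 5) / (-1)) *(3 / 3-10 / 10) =4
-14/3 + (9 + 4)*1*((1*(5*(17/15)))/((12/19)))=4031/36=111.97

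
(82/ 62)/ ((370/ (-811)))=-33251/ 11470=-2.90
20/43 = 0.47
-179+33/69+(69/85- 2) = -351333/1955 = -179.71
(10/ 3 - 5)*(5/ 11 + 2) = -45/ 11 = -4.09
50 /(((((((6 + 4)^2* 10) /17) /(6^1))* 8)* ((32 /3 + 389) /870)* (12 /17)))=1.97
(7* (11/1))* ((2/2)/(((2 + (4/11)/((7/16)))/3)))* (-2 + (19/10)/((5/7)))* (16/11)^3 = 165.72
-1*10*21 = -210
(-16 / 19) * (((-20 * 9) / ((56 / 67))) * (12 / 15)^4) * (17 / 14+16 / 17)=16671744 / 104125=160.11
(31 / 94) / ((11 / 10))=155 / 517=0.30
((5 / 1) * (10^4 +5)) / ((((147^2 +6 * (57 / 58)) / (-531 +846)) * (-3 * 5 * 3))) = -3385025 / 208944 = -16.20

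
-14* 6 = -84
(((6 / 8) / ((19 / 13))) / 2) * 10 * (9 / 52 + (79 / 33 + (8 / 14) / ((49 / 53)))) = 9373535 / 1146992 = 8.17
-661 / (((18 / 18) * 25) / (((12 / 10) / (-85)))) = 3966 / 10625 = 0.37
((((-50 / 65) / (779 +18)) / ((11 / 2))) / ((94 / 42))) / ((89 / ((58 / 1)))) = -24360 / 476740693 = -0.00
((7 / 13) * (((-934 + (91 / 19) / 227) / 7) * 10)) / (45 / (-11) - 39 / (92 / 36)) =5095737515 / 137256912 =37.13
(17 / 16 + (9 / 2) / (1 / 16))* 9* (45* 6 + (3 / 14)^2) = 79552287 / 448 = 177572.07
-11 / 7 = -1.57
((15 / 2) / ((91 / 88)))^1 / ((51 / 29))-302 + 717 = 419.12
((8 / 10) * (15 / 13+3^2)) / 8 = 1.02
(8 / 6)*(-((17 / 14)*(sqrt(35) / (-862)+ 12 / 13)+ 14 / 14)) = -772 / 273+ 17*sqrt(35) / 9051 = -2.82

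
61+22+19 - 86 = 16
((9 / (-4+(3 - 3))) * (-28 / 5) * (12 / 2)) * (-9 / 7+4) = 1026 / 5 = 205.20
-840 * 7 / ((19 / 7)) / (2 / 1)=-20580 / 19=-1083.16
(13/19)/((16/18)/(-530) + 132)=31005/5981504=0.01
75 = 75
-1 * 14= -14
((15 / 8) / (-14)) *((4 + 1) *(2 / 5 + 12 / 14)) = -165 / 196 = -0.84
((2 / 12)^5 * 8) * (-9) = -1 / 108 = -0.01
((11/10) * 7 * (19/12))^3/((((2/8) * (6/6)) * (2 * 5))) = 3131359847/4320000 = 724.85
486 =486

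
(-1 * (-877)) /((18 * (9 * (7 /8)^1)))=3508 /567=6.19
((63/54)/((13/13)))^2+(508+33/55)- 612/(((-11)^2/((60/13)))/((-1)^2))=137780789/283140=486.62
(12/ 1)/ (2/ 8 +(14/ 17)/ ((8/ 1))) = 34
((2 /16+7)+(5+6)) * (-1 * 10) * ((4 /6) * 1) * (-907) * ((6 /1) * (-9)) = -5918175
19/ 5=3.80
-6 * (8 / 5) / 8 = -6 / 5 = -1.20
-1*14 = -14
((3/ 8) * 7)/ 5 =21/ 40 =0.52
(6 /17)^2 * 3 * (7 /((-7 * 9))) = -12 /289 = -0.04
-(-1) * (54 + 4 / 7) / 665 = 382 / 4655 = 0.08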